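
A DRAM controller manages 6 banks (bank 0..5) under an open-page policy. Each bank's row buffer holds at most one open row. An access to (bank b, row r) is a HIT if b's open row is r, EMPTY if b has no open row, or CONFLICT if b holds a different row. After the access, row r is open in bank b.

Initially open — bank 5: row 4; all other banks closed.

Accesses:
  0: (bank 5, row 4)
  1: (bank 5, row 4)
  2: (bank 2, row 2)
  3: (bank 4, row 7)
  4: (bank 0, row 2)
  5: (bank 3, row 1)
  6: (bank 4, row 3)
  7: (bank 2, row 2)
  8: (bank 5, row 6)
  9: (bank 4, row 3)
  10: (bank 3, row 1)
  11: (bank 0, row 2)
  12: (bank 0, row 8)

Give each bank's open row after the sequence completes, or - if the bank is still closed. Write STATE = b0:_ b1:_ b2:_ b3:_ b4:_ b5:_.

STATE = b0:8 b1:- b2:2 b3:1 b4:3 b5:6

0: bank 5 row 4 — prev 4 → HIT
1: bank 5 row 4 — prev 4 → HIT
2: bank 2 row 2 — prev None → EMPTY
3: bank 4 row 7 — prev None → EMPTY
4: bank 0 row 2 — prev None → EMPTY
5: bank 3 row 1 — prev None → EMPTY
6: bank 4 row 3 — prev 7 → CONFLICT
7: bank 2 row 2 — prev 2 → HIT
8: bank 5 row 6 — prev 4 → CONFLICT
9: bank 4 row 3 — prev 3 → HIT
10: bank 3 row 1 — prev 1 → HIT
11: bank 0 row 2 — prev 2 → HIT
12: bank 0 row 8 — prev 2 → CONFLICT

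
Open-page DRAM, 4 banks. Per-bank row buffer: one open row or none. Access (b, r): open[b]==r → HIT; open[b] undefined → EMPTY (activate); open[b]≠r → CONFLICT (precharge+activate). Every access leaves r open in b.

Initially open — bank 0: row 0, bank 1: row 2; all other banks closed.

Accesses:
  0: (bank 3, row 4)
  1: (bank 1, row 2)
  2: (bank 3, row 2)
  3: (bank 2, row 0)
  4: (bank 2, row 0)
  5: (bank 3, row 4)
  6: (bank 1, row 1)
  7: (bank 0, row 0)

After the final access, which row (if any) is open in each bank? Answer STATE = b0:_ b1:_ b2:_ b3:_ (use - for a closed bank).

#0 (3,4) E
#1 (1,2) H  (was 2)
#2 (3,2) C  (was 4)
#3 (2,0) E
#4 (2,0) H  (was 0)
#5 (3,4) C  (was 2)
#6 (1,1) C  (was 2)
#7 (0,0) H  (was 0)

STATE = b0:0 b1:1 b2:0 b3:4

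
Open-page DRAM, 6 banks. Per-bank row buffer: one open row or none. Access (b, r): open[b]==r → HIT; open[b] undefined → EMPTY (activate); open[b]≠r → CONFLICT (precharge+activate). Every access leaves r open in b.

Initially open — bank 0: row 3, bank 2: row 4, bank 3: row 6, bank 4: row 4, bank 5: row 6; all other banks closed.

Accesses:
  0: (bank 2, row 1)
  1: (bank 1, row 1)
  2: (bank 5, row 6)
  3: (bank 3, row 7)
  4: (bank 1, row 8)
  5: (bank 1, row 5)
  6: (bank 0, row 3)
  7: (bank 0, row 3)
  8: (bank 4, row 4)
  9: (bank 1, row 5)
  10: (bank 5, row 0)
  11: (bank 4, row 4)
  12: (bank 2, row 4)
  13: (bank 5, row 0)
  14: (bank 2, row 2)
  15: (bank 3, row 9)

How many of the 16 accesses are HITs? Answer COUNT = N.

COUNT = 7

#0 (2,1) C  (was 4)
#1 (1,1) E
#2 (5,6) H  (was 6)
#3 (3,7) C  (was 6)
#4 (1,8) C  (was 1)
#5 (1,5) C  (was 8)
#6 (0,3) H  (was 3)
#7 (0,3) H  (was 3)
#8 (4,4) H  (was 4)
#9 (1,5) H  (was 5)
#10 (5,0) C  (was 6)
#11 (4,4) H  (was 4)
#12 (2,4) C  (was 1)
#13 (5,0) H  (was 0)
#14 (2,2) C  (was 4)
#15 (3,9) C  (was 7)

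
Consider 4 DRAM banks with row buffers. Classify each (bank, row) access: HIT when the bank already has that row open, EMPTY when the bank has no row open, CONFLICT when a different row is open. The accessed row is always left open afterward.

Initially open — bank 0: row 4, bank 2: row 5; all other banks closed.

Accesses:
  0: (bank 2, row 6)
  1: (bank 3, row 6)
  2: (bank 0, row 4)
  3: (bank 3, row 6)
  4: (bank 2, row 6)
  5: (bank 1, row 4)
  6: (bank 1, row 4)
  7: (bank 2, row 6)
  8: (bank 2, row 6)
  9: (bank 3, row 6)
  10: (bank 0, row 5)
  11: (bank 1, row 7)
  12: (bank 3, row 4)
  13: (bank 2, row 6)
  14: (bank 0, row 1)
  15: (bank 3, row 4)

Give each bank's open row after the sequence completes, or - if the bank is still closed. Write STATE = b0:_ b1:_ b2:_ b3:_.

0: bank 2 row 6 — prev 5 → CONFLICT
1: bank 3 row 6 — prev None → EMPTY
2: bank 0 row 4 — prev 4 → HIT
3: bank 3 row 6 — prev 6 → HIT
4: bank 2 row 6 — prev 6 → HIT
5: bank 1 row 4 — prev None → EMPTY
6: bank 1 row 4 — prev 4 → HIT
7: bank 2 row 6 — prev 6 → HIT
8: bank 2 row 6 — prev 6 → HIT
9: bank 3 row 6 — prev 6 → HIT
10: bank 0 row 5 — prev 4 → CONFLICT
11: bank 1 row 7 — prev 4 → CONFLICT
12: bank 3 row 4 — prev 6 → CONFLICT
13: bank 2 row 6 — prev 6 → HIT
14: bank 0 row 1 — prev 5 → CONFLICT
15: bank 3 row 4 — prev 4 → HIT

STATE = b0:1 b1:7 b2:6 b3:4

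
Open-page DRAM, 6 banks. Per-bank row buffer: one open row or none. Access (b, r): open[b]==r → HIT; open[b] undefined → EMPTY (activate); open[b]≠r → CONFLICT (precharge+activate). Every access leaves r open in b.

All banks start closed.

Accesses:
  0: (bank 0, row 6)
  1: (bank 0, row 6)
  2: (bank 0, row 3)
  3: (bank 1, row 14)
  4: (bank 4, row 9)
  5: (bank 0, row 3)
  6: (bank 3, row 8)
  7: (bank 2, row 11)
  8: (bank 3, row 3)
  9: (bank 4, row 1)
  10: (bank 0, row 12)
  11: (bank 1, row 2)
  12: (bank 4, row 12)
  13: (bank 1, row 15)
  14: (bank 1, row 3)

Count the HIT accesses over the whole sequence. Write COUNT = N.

0: bank 0 row 6 — prev None → EMPTY
1: bank 0 row 6 — prev 6 → HIT
2: bank 0 row 3 — prev 6 → CONFLICT
3: bank 1 row 14 — prev None → EMPTY
4: bank 4 row 9 — prev None → EMPTY
5: bank 0 row 3 — prev 3 → HIT
6: bank 3 row 8 — prev None → EMPTY
7: bank 2 row 11 — prev None → EMPTY
8: bank 3 row 3 — prev 8 → CONFLICT
9: bank 4 row 1 — prev 9 → CONFLICT
10: bank 0 row 12 — prev 3 → CONFLICT
11: bank 1 row 2 — prev 14 → CONFLICT
12: bank 4 row 12 — prev 1 → CONFLICT
13: bank 1 row 15 — prev 2 → CONFLICT
14: bank 1 row 3 — prev 15 → CONFLICT

COUNT = 2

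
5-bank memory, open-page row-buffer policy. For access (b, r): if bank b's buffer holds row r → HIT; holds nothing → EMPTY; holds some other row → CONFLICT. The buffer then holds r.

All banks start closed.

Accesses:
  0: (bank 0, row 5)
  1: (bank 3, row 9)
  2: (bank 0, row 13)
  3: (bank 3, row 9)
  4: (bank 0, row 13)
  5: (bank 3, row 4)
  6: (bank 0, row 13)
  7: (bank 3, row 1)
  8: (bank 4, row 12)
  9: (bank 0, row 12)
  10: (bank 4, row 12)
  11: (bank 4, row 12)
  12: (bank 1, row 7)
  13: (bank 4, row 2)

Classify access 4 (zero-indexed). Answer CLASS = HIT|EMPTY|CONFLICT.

CLASS = HIT

  [0] b0 r5: no row ⇒ E
  [1] b3 r9: no row ⇒ E
  [2] b0 r13: had r5 ⇒ C
  [3] b3 r9: had r9 ⇒ H
  [4] b0 r13: had r13 ⇒ H
  [5] b3 r4: had r9 ⇒ C
  [6] b0 r13: had r13 ⇒ H
  [7] b3 r1: had r4 ⇒ C
  [8] b4 r12: no row ⇒ E
  [9] b0 r12: had r13 ⇒ C
  [10] b4 r12: had r12 ⇒ H
  [11] b4 r12: had r12 ⇒ H
  [12] b1 r7: no row ⇒ E
  [13] b4 r2: had r12 ⇒ C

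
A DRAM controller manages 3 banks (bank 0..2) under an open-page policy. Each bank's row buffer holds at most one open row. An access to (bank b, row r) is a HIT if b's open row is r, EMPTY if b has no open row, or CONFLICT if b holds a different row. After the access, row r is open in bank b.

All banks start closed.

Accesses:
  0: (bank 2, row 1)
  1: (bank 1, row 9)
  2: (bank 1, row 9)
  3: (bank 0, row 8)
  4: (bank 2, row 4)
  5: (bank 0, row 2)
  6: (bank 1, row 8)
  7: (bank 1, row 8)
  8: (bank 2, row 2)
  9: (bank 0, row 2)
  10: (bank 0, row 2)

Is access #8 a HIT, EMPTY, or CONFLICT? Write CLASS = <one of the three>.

  [0] b2 r1: no row ⇒ E
  [1] b1 r9: no row ⇒ E
  [2] b1 r9: had r9 ⇒ H
  [3] b0 r8: no row ⇒ E
  [4] b2 r4: had r1 ⇒ C
  [5] b0 r2: had r8 ⇒ C
  [6] b1 r8: had r9 ⇒ C
  [7] b1 r8: had r8 ⇒ H
  [8] b2 r2: had r4 ⇒ C
  [9] b0 r2: had r2 ⇒ H
  [10] b0 r2: had r2 ⇒ H

CLASS = CONFLICT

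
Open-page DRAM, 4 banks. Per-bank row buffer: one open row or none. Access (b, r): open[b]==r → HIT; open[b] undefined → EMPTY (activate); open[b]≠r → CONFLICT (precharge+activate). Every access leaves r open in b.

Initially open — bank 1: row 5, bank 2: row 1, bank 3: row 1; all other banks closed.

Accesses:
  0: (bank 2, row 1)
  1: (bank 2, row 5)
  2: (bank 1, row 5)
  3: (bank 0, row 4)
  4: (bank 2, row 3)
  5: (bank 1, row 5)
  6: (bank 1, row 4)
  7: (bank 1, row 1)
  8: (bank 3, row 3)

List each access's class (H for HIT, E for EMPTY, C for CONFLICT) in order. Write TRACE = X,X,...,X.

step 0: bank2 1->1 [HIT]
step 1: bank2 1->5 [CONFLICT]
step 2: bank1 5->5 [HIT]
step 3: bank0 None->4 [EMPTY]
step 4: bank2 5->3 [CONFLICT]
step 5: bank1 5->5 [HIT]
step 6: bank1 5->4 [CONFLICT]
step 7: bank1 4->1 [CONFLICT]
step 8: bank3 1->3 [CONFLICT]

TRACE = H,C,H,E,C,H,C,C,C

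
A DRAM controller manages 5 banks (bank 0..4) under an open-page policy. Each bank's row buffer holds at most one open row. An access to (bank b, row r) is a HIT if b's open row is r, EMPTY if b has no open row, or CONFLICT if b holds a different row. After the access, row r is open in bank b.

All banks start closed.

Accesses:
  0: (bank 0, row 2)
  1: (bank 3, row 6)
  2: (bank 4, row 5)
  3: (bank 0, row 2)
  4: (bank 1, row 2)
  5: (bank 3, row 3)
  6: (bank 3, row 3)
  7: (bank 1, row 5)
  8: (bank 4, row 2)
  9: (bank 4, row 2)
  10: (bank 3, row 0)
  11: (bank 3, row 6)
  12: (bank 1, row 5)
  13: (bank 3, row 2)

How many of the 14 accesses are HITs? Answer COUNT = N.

COUNT = 4

step 0: bank0 None->2 [EMPTY]
step 1: bank3 None->6 [EMPTY]
step 2: bank4 None->5 [EMPTY]
step 3: bank0 2->2 [HIT]
step 4: bank1 None->2 [EMPTY]
step 5: bank3 6->3 [CONFLICT]
step 6: bank3 3->3 [HIT]
step 7: bank1 2->5 [CONFLICT]
step 8: bank4 5->2 [CONFLICT]
step 9: bank4 2->2 [HIT]
step 10: bank3 3->0 [CONFLICT]
step 11: bank3 0->6 [CONFLICT]
step 12: bank1 5->5 [HIT]
step 13: bank3 6->2 [CONFLICT]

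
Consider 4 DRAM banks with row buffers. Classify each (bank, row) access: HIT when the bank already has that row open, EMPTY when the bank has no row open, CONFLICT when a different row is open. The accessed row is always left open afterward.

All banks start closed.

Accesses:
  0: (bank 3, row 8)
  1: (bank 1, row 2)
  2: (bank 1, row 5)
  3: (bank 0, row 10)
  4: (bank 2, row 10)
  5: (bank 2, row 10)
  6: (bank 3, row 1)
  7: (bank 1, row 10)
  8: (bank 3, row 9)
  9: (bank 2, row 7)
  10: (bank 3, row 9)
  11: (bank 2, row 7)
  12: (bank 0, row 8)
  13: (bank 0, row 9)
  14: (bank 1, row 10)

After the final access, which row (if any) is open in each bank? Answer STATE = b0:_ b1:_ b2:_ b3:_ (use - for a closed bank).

step 0: bank3 None->8 [EMPTY]
step 1: bank1 None->2 [EMPTY]
step 2: bank1 2->5 [CONFLICT]
step 3: bank0 None->10 [EMPTY]
step 4: bank2 None->10 [EMPTY]
step 5: bank2 10->10 [HIT]
step 6: bank3 8->1 [CONFLICT]
step 7: bank1 5->10 [CONFLICT]
step 8: bank3 1->9 [CONFLICT]
step 9: bank2 10->7 [CONFLICT]
step 10: bank3 9->9 [HIT]
step 11: bank2 7->7 [HIT]
step 12: bank0 10->8 [CONFLICT]
step 13: bank0 8->9 [CONFLICT]
step 14: bank1 10->10 [HIT]

STATE = b0:9 b1:10 b2:7 b3:9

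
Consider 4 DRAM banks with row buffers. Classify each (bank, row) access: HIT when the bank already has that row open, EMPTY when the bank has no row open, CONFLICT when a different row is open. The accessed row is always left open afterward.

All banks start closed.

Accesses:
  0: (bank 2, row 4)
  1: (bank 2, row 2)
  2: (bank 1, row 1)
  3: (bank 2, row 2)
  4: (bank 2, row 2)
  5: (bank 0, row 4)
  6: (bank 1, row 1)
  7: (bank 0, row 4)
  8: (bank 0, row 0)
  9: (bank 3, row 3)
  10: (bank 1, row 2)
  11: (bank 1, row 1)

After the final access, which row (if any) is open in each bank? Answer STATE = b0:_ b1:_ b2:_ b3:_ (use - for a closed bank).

STATE = b0:0 b1:1 b2:2 b3:3

#0 (2,4) E
#1 (2,2) C  (was 4)
#2 (1,1) E
#3 (2,2) H  (was 2)
#4 (2,2) H  (was 2)
#5 (0,4) E
#6 (1,1) H  (was 1)
#7 (0,4) H  (was 4)
#8 (0,0) C  (was 4)
#9 (3,3) E
#10 (1,2) C  (was 1)
#11 (1,1) C  (was 2)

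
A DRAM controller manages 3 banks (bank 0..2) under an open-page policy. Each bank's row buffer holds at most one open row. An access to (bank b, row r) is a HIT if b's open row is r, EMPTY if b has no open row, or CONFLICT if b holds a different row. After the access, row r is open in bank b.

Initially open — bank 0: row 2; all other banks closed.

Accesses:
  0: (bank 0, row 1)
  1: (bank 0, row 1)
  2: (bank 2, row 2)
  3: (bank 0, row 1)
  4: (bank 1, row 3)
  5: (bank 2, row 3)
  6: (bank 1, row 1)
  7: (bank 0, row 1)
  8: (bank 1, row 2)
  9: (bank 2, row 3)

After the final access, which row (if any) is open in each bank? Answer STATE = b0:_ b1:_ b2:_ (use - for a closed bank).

  [0] b0 r1: had r2 ⇒ C
  [1] b0 r1: had r1 ⇒ H
  [2] b2 r2: no row ⇒ E
  [3] b0 r1: had r1 ⇒ H
  [4] b1 r3: no row ⇒ E
  [5] b2 r3: had r2 ⇒ C
  [6] b1 r1: had r3 ⇒ C
  [7] b0 r1: had r1 ⇒ H
  [8] b1 r2: had r1 ⇒ C
  [9] b2 r3: had r3 ⇒ H

STATE = b0:1 b1:2 b2:3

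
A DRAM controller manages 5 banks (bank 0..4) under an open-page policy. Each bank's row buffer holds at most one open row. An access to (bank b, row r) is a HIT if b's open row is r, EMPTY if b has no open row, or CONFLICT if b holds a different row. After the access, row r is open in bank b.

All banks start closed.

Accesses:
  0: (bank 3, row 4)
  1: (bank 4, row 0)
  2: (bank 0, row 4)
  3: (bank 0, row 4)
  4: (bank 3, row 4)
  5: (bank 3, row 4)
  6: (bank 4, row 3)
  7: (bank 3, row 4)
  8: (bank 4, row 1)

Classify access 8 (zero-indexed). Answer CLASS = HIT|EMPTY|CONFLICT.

CLASS = CONFLICT

0: bank 3 row 4 — prev None → EMPTY
1: bank 4 row 0 — prev None → EMPTY
2: bank 0 row 4 — prev None → EMPTY
3: bank 0 row 4 — prev 4 → HIT
4: bank 3 row 4 — prev 4 → HIT
5: bank 3 row 4 — prev 4 → HIT
6: bank 4 row 3 — prev 0 → CONFLICT
7: bank 3 row 4 — prev 4 → HIT
8: bank 4 row 1 — prev 3 → CONFLICT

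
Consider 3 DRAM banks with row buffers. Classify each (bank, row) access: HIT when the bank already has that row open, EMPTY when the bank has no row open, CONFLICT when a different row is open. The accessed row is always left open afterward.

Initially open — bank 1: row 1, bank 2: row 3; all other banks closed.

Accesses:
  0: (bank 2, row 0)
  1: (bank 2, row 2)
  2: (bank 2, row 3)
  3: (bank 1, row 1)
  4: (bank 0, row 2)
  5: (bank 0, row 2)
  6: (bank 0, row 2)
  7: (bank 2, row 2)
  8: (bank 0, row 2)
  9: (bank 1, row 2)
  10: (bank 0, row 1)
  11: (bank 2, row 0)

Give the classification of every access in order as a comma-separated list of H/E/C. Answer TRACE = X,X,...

0: bank 2 row 0 — prev 3 → CONFLICT
1: bank 2 row 2 — prev 0 → CONFLICT
2: bank 2 row 3 — prev 2 → CONFLICT
3: bank 1 row 1 — prev 1 → HIT
4: bank 0 row 2 — prev None → EMPTY
5: bank 0 row 2 — prev 2 → HIT
6: bank 0 row 2 — prev 2 → HIT
7: bank 2 row 2 — prev 3 → CONFLICT
8: bank 0 row 2 — prev 2 → HIT
9: bank 1 row 2 — prev 1 → CONFLICT
10: bank 0 row 1 — prev 2 → CONFLICT
11: bank 2 row 0 — prev 2 → CONFLICT

TRACE = C,C,C,H,E,H,H,C,H,C,C,C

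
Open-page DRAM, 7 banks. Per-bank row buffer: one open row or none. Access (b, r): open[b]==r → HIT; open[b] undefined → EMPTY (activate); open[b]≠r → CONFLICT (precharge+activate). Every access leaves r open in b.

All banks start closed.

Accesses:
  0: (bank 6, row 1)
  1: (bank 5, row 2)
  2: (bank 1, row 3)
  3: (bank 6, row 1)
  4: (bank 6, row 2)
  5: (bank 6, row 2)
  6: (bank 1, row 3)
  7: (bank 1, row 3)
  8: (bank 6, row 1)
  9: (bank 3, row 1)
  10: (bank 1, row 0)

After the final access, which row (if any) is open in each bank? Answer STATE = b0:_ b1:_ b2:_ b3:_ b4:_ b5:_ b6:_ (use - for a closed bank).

  [0] b6 r1: no row ⇒ E
  [1] b5 r2: no row ⇒ E
  [2] b1 r3: no row ⇒ E
  [3] b6 r1: had r1 ⇒ H
  [4] b6 r2: had r1 ⇒ C
  [5] b6 r2: had r2 ⇒ H
  [6] b1 r3: had r3 ⇒ H
  [7] b1 r3: had r3 ⇒ H
  [8] b6 r1: had r2 ⇒ C
  [9] b3 r1: no row ⇒ E
  [10] b1 r0: had r3 ⇒ C

STATE = b0:- b1:0 b2:- b3:1 b4:- b5:2 b6:1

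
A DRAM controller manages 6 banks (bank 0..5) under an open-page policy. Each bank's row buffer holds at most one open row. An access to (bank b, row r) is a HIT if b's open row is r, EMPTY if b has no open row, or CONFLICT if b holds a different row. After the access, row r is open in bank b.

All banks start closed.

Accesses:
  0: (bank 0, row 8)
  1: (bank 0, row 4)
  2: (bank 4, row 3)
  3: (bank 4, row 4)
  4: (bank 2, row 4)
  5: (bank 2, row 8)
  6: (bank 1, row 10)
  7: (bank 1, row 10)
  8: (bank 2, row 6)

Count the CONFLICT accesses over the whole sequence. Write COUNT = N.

0: bank 0 row 8 — prev None → EMPTY
1: bank 0 row 4 — prev 8 → CONFLICT
2: bank 4 row 3 — prev None → EMPTY
3: bank 4 row 4 — prev 3 → CONFLICT
4: bank 2 row 4 — prev None → EMPTY
5: bank 2 row 8 — prev 4 → CONFLICT
6: bank 1 row 10 — prev None → EMPTY
7: bank 1 row 10 — prev 10 → HIT
8: bank 2 row 6 — prev 8 → CONFLICT

COUNT = 4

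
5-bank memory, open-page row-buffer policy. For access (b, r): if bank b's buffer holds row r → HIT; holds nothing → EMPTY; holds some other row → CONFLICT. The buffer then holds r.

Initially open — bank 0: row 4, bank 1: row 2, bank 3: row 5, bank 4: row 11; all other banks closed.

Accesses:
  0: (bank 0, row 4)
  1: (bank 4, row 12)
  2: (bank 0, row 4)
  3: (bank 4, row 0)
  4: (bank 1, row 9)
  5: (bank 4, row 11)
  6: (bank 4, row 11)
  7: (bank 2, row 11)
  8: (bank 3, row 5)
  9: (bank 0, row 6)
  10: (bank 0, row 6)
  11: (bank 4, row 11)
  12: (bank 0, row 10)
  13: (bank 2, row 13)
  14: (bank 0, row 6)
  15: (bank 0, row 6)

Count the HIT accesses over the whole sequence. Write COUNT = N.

0: bank 0 row 4 — prev 4 → HIT
1: bank 4 row 12 — prev 11 → CONFLICT
2: bank 0 row 4 — prev 4 → HIT
3: bank 4 row 0 — prev 12 → CONFLICT
4: bank 1 row 9 — prev 2 → CONFLICT
5: bank 4 row 11 — prev 0 → CONFLICT
6: bank 4 row 11 — prev 11 → HIT
7: bank 2 row 11 — prev None → EMPTY
8: bank 3 row 5 — prev 5 → HIT
9: bank 0 row 6 — prev 4 → CONFLICT
10: bank 0 row 6 — prev 6 → HIT
11: bank 4 row 11 — prev 11 → HIT
12: bank 0 row 10 — prev 6 → CONFLICT
13: bank 2 row 13 — prev 11 → CONFLICT
14: bank 0 row 6 — prev 10 → CONFLICT
15: bank 0 row 6 — prev 6 → HIT

COUNT = 7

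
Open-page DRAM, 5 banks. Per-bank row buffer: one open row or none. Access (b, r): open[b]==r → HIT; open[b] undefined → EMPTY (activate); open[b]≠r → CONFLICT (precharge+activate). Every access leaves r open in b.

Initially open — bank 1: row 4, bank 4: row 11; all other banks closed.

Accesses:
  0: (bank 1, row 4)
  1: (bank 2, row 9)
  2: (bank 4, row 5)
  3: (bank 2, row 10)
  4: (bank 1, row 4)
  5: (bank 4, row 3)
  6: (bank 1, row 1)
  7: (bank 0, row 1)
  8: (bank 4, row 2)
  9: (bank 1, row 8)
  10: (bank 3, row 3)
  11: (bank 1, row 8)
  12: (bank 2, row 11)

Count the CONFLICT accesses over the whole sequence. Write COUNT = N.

0: bank 1 row 4 — prev 4 → HIT
1: bank 2 row 9 — prev None → EMPTY
2: bank 4 row 5 — prev 11 → CONFLICT
3: bank 2 row 10 — prev 9 → CONFLICT
4: bank 1 row 4 — prev 4 → HIT
5: bank 4 row 3 — prev 5 → CONFLICT
6: bank 1 row 1 — prev 4 → CONFLICT
7: bank 0 row 1 — prev None → EMPTY
8: bank 4 row 2 — prev 3 → CONFLICT
9: bank 1 row 8 — prev 1 → CONFLICT
10: bank 3 row 3 — prev None → EMPTY
11: bank 1 row 8 — prev 8 → HIT
12: bank 2 row 11 — prev 10 → CONFLICT

COUNT = 7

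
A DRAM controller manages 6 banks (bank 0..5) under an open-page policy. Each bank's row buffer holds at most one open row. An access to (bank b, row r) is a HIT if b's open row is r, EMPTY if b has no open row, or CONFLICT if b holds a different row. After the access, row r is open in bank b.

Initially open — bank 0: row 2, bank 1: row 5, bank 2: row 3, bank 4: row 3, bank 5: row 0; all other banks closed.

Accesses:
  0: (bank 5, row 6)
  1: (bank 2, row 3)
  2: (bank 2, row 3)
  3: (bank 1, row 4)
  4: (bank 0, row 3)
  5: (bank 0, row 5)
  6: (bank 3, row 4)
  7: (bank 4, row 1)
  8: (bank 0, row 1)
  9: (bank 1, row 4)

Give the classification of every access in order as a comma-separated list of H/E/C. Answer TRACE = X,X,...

TRACE = C,H,H,C,C,C,E,C,C,H

  [0] b5 r6: had r0 ⇒ C
  [1] b2 r3: had r3 ⇒ H
  [2] b2 r3: had r3 ⇒ H
  [3] b1 r4: had r5 ⇒ C
  [4] b0 r3: had r2 ⇒ C
  [5] b0 r5: had r3 ⇒ C
  [6] b3 r4: no row ⇒ E
  [7] b4 r1: had r3 ⇒ C
  [8] b0 r1: had r5 ⇒ C
  [9] b1 r4: had r4 ⇒ H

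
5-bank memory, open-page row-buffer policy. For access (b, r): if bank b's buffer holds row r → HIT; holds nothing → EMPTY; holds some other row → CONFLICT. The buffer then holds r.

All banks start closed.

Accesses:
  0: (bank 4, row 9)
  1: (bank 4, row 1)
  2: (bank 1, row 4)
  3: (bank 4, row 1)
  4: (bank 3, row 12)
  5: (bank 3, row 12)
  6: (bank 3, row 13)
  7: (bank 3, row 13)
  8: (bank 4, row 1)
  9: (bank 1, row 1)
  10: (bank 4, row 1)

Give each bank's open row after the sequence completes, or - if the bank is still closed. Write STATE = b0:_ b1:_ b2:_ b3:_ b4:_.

  [0] b4 r9: no row ⇒ E
  [1] b4 r1: had r9 ⇒ C
  [2] b1 r4: no row ⇒ E
  [3] b4 r1: had r1 ⇒ H
  [4] b3 r12: no row ⇒ E
  [5] b3 r12: had r12 ⇒ H
  [6] b3 r13: had r12 ⇒ C
  [7] b3 r13: had r13 ⇒ H
  [8] b4 r1: had r1 ⇒ H
  [9] b1 r1: had r4 ⇒ C
  [10] b4 r1: had r1 ⇒ H

STATE = b0:- b1:1 b2:- b3:13 b4:1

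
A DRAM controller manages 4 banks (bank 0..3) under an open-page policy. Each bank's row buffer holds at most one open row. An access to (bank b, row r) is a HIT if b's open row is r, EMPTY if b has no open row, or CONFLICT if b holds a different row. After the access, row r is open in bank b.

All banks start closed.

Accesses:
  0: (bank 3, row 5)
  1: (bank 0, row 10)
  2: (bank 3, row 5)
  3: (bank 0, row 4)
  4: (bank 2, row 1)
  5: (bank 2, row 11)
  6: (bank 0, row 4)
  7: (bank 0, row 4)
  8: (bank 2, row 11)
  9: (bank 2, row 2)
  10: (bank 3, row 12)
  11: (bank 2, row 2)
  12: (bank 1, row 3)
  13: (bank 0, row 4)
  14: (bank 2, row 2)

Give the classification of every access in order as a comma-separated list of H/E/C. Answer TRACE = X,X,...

TRACE = E,E,H,C,E,C,H,H,H,C,C,H,E,H,H

#0 (3,5) E
#1 (0,10) E
#2 (3,5) H  (was 5)
#3 (0,4) C  (was 10)
#4 (2,1) E
#5 (2,11) C  (was 1)
#6 (0,4) H  (was 4)
#7 (0,4) H  (was 4)
#8 (2,11) H  (was 11)
#9 (2,2) C  (was 11)
#10 (3,12) C  (was 5)
#11 (2,2) H  (was 2)
#12 (1,3) E
#13 (0,4) H  (was 4)
#14 (2,2) H  (was 2)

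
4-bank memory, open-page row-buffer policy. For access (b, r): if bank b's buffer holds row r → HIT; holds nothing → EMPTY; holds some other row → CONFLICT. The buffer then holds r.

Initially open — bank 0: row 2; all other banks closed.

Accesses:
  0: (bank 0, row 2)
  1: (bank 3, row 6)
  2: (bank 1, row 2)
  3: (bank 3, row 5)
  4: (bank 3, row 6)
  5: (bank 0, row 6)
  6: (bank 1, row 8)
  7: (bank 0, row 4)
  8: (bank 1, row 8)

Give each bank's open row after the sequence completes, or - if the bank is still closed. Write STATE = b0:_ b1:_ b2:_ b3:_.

0: bank 0 row 2 — prev 2 → HIT
1: bank 3 row 6 — prev None → EMPTY
2: bank 1 row 2 — prev None → EMPTY
3: bank 3 row 5 — prev 6 → CONFLICT
4: bank 3 row 6 — prev 5 → CONFLICT
5: bank 0 row 6 — prev 2 → CONFLICT
6: bank 1 row 8 — prev 2 → CONFLICT
7: bank 0 row 4 — prev 6 → CONFLICT
8: bank 1 row 8 — prev 8 → HIT

STATE = b0:4 b1:8 b2:- b3:6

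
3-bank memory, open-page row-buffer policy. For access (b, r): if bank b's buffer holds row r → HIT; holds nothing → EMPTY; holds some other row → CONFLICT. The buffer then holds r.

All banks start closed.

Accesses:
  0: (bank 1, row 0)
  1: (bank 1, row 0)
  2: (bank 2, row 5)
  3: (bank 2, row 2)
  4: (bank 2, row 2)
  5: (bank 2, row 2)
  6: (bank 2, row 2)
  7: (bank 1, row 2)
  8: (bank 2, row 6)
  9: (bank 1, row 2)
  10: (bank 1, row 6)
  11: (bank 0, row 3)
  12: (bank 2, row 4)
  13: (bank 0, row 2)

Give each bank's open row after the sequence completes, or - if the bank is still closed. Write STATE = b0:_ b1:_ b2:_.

STATE = b0:2 b1:6 b2:4

#0 (1,0) E
#1 (1,0) H  (was 0)
#2 (2,5) E
#3 (2,2) C  (was 5)
#4 (2,2) H  (was 2)
#5 (2,2) H  (was 2)
#6 (2,2) H  (was 2)
#7 (1,2) C  (was 0)
#8 (2,6) C  (was 2)
#9 (1,2) H  (was 2)
#10 (1,6) C  (was 2)
#11 (0,3) E
#12 (2,4) C  (was 6)
#13 (0,2) C  (was 3)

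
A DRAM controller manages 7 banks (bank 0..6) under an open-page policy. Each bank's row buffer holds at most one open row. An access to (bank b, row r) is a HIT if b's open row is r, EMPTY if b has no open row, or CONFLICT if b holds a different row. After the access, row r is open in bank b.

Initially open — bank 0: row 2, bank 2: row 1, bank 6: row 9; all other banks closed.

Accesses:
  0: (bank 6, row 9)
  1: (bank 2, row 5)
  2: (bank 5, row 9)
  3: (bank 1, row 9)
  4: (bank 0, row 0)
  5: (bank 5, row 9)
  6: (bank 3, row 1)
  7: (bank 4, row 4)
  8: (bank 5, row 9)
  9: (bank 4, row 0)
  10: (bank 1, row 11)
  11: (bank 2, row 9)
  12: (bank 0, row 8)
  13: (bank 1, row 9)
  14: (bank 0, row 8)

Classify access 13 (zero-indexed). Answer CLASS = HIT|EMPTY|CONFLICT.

#0 (6,9) H  (was 9)
#1 (2,5) C  (was 1)
#2 (5,9) E
#3 (1,9) E
#4 (0,0) C  (was 2)
#5 (5,9) H  (was 9)
#6 (3,1) E
#7 (4,4) E
#8 (5,9) H  (was 9)
#9 (4,0) C  (was 4)
#10 (1,11) C  (was 9)
#11 (2,9) C  (was 5)
#12 (0,8) C  (was 0)
#13 (1,9) C  (was 11)
#14 (0,8) H  (was 8)

CLASS = CONFLICT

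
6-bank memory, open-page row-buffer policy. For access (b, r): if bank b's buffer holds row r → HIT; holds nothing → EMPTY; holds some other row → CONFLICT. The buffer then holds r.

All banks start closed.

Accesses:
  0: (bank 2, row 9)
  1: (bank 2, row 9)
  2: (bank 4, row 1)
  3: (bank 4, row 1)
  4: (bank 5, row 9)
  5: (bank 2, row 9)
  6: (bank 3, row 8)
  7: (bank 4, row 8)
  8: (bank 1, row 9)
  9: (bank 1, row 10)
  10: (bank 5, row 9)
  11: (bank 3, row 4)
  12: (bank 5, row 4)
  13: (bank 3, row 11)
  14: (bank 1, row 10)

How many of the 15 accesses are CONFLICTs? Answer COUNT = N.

COUNT = 5

0: bank 2 row 9 — prev None → EMPTY
1: bank 2 row 9 — prev 9 → HIT
2: bank 4 row 1 — prev None → EMPTY
3: bank 4 row 1 — prev 1 → HIT
4: bank 5 row 9 — prev None → EMPTY
5: bank 2 row 9 — prev 9 → HIT
6: bank 3 row 8 — prev None → EMPTY
7: bank 4 row 8 — prev 1 → CONFLICT
8: bank 1 row 9 — prev None → EMPTY
9: bank 1 row 10 — prev 9 → CONFLICT
10: bank 5 row 9 — prev 9 → HIT
11: bank 3 row 4 — prev 8 → CONFLICT
12: bank 5 row 4 — prev 9 → CONFLICT
13: bank 3 row 11 — prev 4 → CONFLICT
14: bank 1 row 10 — prev 10 → HIT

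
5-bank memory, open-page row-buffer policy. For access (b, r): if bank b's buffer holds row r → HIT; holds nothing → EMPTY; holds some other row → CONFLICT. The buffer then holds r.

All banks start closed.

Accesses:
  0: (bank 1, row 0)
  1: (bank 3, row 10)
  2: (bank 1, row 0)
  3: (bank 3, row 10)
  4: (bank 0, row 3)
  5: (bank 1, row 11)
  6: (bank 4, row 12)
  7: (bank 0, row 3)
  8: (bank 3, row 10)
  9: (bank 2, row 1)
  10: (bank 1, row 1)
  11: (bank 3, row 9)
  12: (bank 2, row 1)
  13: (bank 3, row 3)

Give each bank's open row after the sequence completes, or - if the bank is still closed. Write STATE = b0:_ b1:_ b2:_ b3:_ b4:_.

STATE = b0:3 b1:1 b2:1 b3:3 b4:12

0: bank 1 row 0 — prev None → EMPTY
1: bank 3 row 10 — prev None → EMPTY
2: bank 1 row 0 — prev 0 → HIT
3: bank 3 row 10 — prev 10 → HIT
4: bank 0 row 3 — prev None → EMPTY
5: bank 1 row 11 — prev 0 → CONFLICT
6: bank 4 row 12 — prev None → EMPTY
7: bank 0 row 3 — prev 3 → HIT
8: bank 3 row 10 — prev 10 → HIT
9: bank 2 row 1 — prev None → EMPTY
10: bank 1 row 1 — prev 11 → CONFLICT
11: bank 3 row 9 — prev 10 → CONFLICT
12: bank 2 row 1 — prev 1 → HIT
13: bank 3 row 3 — prev 9 → CONFLICT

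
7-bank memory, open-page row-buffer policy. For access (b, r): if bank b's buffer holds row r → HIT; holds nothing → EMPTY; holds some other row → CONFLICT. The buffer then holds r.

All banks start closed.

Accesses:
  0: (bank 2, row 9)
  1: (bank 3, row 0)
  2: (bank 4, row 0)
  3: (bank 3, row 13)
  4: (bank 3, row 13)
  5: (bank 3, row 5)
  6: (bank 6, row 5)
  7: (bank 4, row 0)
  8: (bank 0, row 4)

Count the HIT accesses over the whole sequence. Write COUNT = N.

step 0: bank2 None->9 [EMPTY]
step 1: bank3 None->0 [EMPTY]
step 2: bank4 None->0 [EMPTY]
step 3: bank3 0->13 [CONFLICT]
step 4: bank3 13->13 [HIT]
step 5: bank3 13->5 [CONFLICT]
step 6: bank6 None->5 [EMPTY]
step 7: bank4 0->0 [HIT]
step 8: bank0 None->4 [EMPTY]

COUNT = 2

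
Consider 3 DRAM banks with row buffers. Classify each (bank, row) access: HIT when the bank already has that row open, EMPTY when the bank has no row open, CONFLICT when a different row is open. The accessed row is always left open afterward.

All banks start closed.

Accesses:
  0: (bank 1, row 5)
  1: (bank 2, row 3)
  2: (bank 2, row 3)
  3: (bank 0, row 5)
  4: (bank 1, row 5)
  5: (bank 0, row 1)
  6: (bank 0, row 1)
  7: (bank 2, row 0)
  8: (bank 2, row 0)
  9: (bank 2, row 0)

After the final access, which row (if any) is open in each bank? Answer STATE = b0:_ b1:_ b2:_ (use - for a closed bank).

step 0: bank1 None->5 [EMPTY]
step 1: bank2 None->3 [EMPTY]
step 2: bank2 3->3 [HIT]
step 3: bank0 None->5 [EMPTY]
step 4: bank1 5->5 [HIT]
step 5: bank0 5->1 [CONFLICT]
step 6: bank0 1->1 [HIT]
step 7: bank2 3->0 [CONFLICT]
step 8: bank2 0->0 [HIT]
step 9: bank2 0->0 [HIT]

STATE = b0:1 b1:5 b2:0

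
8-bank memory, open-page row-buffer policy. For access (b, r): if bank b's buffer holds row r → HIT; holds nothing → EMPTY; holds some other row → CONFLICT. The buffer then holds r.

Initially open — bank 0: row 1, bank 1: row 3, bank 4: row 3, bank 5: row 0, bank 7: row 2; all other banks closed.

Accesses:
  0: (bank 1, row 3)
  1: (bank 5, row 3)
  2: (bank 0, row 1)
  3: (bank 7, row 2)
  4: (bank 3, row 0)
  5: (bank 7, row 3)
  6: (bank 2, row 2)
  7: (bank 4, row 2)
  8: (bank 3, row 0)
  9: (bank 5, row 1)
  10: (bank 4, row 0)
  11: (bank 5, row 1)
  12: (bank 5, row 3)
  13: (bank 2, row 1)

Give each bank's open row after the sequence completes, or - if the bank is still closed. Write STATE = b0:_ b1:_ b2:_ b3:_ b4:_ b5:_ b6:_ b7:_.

0: bank 1 row 3 — prev 3 → HIT
1: bank 5 row 3 — prev 0 → CONFLICT
2: bank 0 row 1 — prev 1 → HIT
3: bank 7 row 2 — prev 2 → HIT
4: bank 3 row 0 — prev None → EMPTY
5: bank 7 row 3 — prev 2 → CONFLICT
6: bank 2 row 2 — prev None → EMPTY
7: bank 4 row 2 — prev 3 → CONFLICT
8: bank 3 row 0 — prev 0 → HIT
9: bank 5 row 1 — prev 3 → CONFLICT
10: bank 4 row 0 — prev 2 → CONFLICT
11: bank 5 row 1 — prev 1 → HIT
12: bank 5 row 3 — prev 1 → CONFLICT
13: bank 2 row 1 — prev 2 → CONFLICT

STATE = b0:1 b1:3 b2:1 b3:0 b4:0 b5:3 b6:- b7:3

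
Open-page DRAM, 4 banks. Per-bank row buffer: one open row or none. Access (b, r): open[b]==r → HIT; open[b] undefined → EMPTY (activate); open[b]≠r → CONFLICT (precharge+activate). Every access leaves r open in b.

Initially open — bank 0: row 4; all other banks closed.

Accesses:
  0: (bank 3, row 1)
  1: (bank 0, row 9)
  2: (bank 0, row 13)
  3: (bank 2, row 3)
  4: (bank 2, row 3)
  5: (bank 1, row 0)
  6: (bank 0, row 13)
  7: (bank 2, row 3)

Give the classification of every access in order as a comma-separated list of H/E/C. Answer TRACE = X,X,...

0: bank 3 row 1 — prev None → EMPTY
1: bank 0 row 9 — prev 4 → CONFLICT
2: bank 0 row 13 — prev 9 → CONFLICT
3: bank 2 row 3 — prev None → EMPTY
4: bank 2 row 3 — prev 3 → HIT
5: bank 1 row 0 — prev None → EMPTY
6: bank 0 row 13 — prev 13 → HIT
7: bank 2 row 3 — prev 3 → HIT

TRACE = E,C,C,E,H,E,H,H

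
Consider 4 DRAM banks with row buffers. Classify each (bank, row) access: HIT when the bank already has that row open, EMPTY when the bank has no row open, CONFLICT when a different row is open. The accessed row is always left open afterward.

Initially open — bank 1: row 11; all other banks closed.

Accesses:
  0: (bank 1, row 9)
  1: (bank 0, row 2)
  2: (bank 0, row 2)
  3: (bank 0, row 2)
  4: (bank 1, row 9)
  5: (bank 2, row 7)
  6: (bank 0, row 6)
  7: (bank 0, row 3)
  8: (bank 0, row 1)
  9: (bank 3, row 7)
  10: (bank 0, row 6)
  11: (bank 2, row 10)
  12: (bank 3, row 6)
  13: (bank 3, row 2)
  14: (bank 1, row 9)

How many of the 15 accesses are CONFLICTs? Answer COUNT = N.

COUNT = 8

step 0: bank1 11->9 [CONFLICT]
step 1: bank0 None->2 [EMPTY]
step 2: bank0 2->2 [HIT]
step 3: bank0 2->2 [HIT]
step 4: bank1 9->9 [HIT]
step 5: bank2 None->7 [EMPTY]
step 6: bank0 2->6 [CONFLICT]
step 7: bank0 6->3 [CONFLICT]
step 8: bank0 3->1 [CONFLICT]
step 9: bank3 None->7 [EMPTY]
step 10: bank0 1->6 [CONFLICT]
step 11: bank2 7->10 [CONFLICT]
step 12: bank3 7->6 [CONFLICT]
step 13: bank3 6->2 [CONFLICT]
step 14: bank1 9->9 [HIT]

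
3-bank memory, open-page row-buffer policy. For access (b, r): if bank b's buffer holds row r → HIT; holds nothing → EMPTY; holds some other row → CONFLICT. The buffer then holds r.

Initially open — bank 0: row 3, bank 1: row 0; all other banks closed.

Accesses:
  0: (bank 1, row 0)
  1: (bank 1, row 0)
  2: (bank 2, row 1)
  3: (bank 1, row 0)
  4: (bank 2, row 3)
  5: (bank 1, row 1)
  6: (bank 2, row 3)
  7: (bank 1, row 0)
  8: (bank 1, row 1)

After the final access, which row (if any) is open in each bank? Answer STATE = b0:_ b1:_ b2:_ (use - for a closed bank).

  [0] b1 r0: had r0 ⇒ H
  [1] b1 r0: had r0 ⇒ H
  [2] b2 r1: no row ⇒ E
  [3] b1 r0: had r0 ⇒ H
  [4] b2 r3: had r1 ⇒ C
  [5] b1 r1: had r0 ⇒ C
  [6] b2 r3: had r3 ⇒ H
  [7] b1 r0: had r1 ⇒ C
  [8] b1 r1: had r0 ⇒ C

STATE = b0:3 b1:1 b2:3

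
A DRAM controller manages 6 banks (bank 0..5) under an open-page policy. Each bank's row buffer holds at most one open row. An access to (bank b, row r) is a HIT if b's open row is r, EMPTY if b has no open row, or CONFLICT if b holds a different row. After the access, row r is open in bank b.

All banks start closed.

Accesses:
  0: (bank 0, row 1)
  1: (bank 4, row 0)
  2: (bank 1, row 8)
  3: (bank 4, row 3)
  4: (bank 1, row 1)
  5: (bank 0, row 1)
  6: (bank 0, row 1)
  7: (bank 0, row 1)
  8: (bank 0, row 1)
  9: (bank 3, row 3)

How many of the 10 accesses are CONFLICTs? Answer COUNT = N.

COUNT = 2

#0 (0,1) E
#1 (4,0) E
#2 (1,8) E
#3 (4,3) C  (was 0)
#4 (1,1) C  (was 8)
#5 (0,1) H  (was 1)
#6 (0,1) H  (was 1)
#7 (0,1) H  (was 1)
#8 (0,1) H  (was 1)
#9 (3,3) E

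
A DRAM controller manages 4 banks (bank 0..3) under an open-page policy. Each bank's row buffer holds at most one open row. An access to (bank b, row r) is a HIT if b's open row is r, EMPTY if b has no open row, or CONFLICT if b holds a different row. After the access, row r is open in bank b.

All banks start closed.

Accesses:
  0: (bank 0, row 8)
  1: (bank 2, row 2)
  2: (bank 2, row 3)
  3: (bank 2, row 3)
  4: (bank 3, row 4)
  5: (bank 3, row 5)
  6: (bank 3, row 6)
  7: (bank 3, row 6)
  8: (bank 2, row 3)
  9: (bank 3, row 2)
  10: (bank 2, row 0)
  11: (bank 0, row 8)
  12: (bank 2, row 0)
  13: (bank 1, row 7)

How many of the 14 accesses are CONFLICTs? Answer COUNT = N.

0: bank 0 row 8 — prev None → EMPTY
1: bank 2 row 2 — prev None → EMPTY
2: bank 2 row 3 — prev 2 → CONFLICT
3: bank 2 row 3 — prev 3 → HIT
4: bank 3 row 4 — prev None → EMPTY
5: bank 3 row 5 — prev 4 → CONFLICT
6: bank 3 row 6 — prev 5 → CONFLICT
7: bank 3 row 6 — prev 6 → HIT
8: bank 2 row 3 — prev 3 → HIT
9: bank 3 row 2 — prev 6 → CONFLICT
10: bank 2 row 0 — prev 3 → CONFLICT
11: bank 0 row 8 — prev 8 → HIT
12: bank 2 row 0 — prev 0 → HIT
13: bank 1 row 7 — prev None → EMPTY

COUNT = 5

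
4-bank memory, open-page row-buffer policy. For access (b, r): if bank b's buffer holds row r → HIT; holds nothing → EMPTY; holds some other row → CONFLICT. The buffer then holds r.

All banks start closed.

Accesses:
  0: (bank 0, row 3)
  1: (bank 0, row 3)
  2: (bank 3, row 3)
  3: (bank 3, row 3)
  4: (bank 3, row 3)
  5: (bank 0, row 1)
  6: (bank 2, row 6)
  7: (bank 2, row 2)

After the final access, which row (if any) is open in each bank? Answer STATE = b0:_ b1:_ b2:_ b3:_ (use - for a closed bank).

#0 (0,3) E
#1 (0,3) H  (was 3)
#2 (3,3) E
#3 (3,3) H  (was 3)
#4 (3,3) H  (was 3)
#5 (0,1) C  (was 3)
#6 (2,6) E
#7 (2,2) C  (was 6)

STATE = b0:1 b1:- b2:2 b3:3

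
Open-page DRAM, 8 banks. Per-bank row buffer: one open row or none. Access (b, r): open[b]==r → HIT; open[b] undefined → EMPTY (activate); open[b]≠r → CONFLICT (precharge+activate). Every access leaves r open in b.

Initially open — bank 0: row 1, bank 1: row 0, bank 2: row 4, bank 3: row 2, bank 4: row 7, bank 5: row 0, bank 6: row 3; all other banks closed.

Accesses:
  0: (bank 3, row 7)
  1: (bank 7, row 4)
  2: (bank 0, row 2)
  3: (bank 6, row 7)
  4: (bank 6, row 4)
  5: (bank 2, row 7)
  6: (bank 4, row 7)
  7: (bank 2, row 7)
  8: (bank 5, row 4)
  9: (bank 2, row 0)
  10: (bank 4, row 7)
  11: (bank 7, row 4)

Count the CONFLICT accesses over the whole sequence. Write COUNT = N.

step 0: bank3 2->7 [CONFLICT]
step 1: bank7 None->4 [EMPTY]
step 2: bank0 1->2 [CONFLICT]
step 3: bank6 3->7 [CONFLICT]
step 4: bank6 7->4 [CONFLICT]
step 5: bank2 4->7 [CONFLICT]
step 6: bank4 7->7 [HIT]
step 7: bank2 7->7 [HIT]
step 8: bank5 0->4 [CONFLICT]
step 9: bank2 7->0 [CONFLICT]
step 10: bank4 7->7 [HIT]
step 11: bank7 4->4 [HIT]

COUNT = 7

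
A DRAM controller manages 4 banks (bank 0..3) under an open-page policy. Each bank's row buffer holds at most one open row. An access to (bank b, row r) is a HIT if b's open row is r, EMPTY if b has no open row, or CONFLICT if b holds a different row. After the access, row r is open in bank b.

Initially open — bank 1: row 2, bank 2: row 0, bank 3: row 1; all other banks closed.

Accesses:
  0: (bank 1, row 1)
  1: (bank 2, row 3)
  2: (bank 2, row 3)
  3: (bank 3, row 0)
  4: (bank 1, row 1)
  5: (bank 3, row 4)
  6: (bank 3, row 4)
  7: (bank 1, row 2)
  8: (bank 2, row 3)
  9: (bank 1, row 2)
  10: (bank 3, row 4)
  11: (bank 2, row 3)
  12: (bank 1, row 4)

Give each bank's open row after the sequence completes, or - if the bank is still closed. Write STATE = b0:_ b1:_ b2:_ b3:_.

STATE = b0:- b1:4 b2:3 b3:4

#0 (1,1) C  (was 2)
#1 (2,3) C  (was 0)
#2 (2,3) H  (was 3)
#3 (3,0) C  (was 1)
#4 (1,1) H  (was 1)
#5 (3,4) C  (was 0)
#6 (3,4) H  (was 4)
#7 (1,2) C  (was 1)
#8 (2,3) H  (was 3)
#9 (1,2) H  (was 2)
#10 (3,4) H  (was 4)
#11 (2,3) H  (was 3)
#12 (1,4) C  (was 2)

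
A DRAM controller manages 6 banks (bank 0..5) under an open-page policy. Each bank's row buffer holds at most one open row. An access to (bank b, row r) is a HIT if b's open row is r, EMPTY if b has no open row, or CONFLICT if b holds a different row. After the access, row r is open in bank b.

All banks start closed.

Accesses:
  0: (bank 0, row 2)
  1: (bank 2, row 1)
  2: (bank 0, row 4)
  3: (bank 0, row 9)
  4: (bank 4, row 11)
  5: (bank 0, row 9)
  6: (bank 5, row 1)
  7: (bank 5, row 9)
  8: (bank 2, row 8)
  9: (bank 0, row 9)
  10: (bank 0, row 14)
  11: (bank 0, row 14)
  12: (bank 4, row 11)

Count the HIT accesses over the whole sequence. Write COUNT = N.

  [0] b0 r2: no row ⇒ E
  [1] b2 r1: no row ⇒ E
  [2] b0 r4: had r2 ⇒ C
  [3] b0 r9: had r4 ⇒ C
  [4] b4 r11: no row ⇒ E
  [5] b0 r9: had r9 ⇒ H
  [6] b5 r1: no row ⇒ E
  [7] b5 r9: had r1 ⇒ C
  [8] b2 r8: had r1 ⇒ C
  [9] b0 r9: had r9 ⇒ H
  [10] b0 r14: had r9 ⇒ C
  [11] b0 r14: had r14 ⇒ H
  [12] b4 r11: had r11 ⇒ H

COUNT = 4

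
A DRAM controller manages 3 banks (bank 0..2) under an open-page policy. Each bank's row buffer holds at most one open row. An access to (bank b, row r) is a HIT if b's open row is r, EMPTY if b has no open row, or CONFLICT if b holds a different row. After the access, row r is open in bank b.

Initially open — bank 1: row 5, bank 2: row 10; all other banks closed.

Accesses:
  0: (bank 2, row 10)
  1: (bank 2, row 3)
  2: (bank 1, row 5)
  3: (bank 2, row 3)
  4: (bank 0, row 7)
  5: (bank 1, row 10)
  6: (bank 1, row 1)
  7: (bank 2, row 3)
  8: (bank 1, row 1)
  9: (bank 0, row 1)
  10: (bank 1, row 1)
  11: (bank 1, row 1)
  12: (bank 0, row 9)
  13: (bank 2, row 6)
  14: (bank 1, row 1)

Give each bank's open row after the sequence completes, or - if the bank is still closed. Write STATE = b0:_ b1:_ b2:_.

#0 (2,10) H  (was 10)
#1 (2,3) C  (was 10)
#2 (1,5) H  (was 5)
#3 (2,3) H  (was 3)
#4 (0,7) E
#5 (1,10) C  (was 5)
#6 (1,1) C  (was 10)
#7 (2,3) H  (was 3)
#8 (1,1) H  (was 1)
#9 (0,1) C  (was 7)
#10 (1,1) H  (was 1)
#11 (1,1) H  (was 1)
#12 (0,9) C  (was 1)
#13 (2,6) C  (was 3)
#14 (1,1) H  (was 1)

STATE = b0:9 b1:1 b2:6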